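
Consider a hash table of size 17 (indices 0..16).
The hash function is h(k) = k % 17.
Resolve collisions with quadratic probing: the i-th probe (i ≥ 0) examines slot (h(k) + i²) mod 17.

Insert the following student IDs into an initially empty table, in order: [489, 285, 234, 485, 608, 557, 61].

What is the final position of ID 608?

5

Insert 489: h=13, slot 13 empty -> index 13.
Insert 285: h=13, slot 13 occupied -> index 14.
Insert 234: h=13, slots 13,14 occupied -> index 0.
Insert 485: h=9, slot 9 empty -> index 9.
Insert 608: h=13, slots 13,14,0 occupied -> index 5.
Insert 557: h=13, slots 13,14,0,5 occupied -> index 12.
Insert 61: h=10, slot 10 empty -> index 10.
Table: [234, ., ., ., ., 608, ., ., ., 485, 61, ., 557, 489, 285, ., .]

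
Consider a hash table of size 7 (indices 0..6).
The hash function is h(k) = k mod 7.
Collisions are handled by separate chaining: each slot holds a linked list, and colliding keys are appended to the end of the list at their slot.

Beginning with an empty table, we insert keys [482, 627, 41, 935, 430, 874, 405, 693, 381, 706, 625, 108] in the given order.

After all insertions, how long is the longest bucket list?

Insert 482: h=6, bucket 6 empty → new chain.
Insert 627: h=4, bucket 4 empty → new chain.
Insert 41: h=6, bucket 6 nonempty → append to chain.
Insert 935: h=4, bucket 4 nonempty → append to chain.
Insert 430: h=3, bucket 3 empty → new chain.
Insert 874: h=6, bucket 6 nonempty → append to chain.
Insert 405: h=6, bucket 6 nonempty → append to chain.
Insert 693: h=0, bucket 0 empty → new chain.
Insert 381: h=3, bucket 3 nonempty → append to chain.
Insert 706: h=6, bucket 6 nonempty → append to chain.
Insert 625: h=2, bucket 2 empty → new chain.
Insert 108: h=3, bucket 3 nonempty → append to chain.
Final buckets:
0: 693
1: ∅
2: 625
3: 430 -> 381 -> 108
4: 627 -> 935
5: ∅
6: 482 -> 41 -> 874 -> 405 -> 706

5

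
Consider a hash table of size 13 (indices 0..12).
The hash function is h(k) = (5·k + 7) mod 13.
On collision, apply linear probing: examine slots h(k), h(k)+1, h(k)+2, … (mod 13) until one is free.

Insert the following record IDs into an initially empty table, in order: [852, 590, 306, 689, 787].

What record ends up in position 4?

306

852 hashes to 3; slot 3 is free → place at 3.
590 hashes to 6; slot 6 is free → place at 6.
306 hashes to 3; 3 taken → place at 4.
689 hashes to 7; slot 7 is free → place at 7.
787 hashes to 3; 3,4 taken → place at 5.
Table: [∅, ∅, ∅, 852, 306, 787, 590, 689, ∅, ∅, ∅, ∅, ∅]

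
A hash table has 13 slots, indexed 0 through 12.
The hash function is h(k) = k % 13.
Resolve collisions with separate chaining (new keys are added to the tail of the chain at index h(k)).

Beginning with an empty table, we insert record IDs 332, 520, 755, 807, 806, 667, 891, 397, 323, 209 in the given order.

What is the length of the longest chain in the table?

332 → bucket 7
520 → bucket 0
755 → bucket 1
807 → bucket 1 (collision)
806 → bucket 0 (collision)
667 → bucket 4
891 → bucket 7 (collision)
397 → bucket 7 (collision)
323 → bucket 11
209 → bucket 1 (collision)
Final buckets:
0: 520 -> 806
1: 755 -> 807 -> 209
2: ∅
3: ∅
4: 667
5: ∅
6: ∅
7: 332 -> 891 -> 397
8: ∅
9: ∅
10: ∅
11: 323
12: ∅

3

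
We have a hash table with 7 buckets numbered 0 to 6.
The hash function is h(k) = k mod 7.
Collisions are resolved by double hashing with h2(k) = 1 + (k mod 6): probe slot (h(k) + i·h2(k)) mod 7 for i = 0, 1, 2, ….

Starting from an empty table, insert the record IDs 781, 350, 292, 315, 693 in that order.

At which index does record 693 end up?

Insert 781: h=4, slot 4 empty → index 4.
Insert 350: h=0, slot 0 empty → index 0.
Insert 292: h=5, slot 5 empty → index 5.
Insert 315: h=0, h2=4, slots 0,4 occupied → index 1.
Insert 693: h=0, h2=4, slots 0,4,1,5 occupied → index 2.
Table: [350, 315, 693, -, 781, 292, -]

2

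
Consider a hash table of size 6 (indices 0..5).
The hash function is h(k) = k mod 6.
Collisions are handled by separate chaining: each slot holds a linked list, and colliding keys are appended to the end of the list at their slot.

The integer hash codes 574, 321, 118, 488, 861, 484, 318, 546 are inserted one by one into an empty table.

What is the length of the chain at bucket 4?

574 → bucket 4
321 → bucket 3
118 → bucket 4 (collision)
488 → bucket 2
861 → bucket 3 (collision)
484 → bucket 4 (collision)
318 → bucket 0
546 → bucket 0 (collision)
Final buckets:
0: 318 -> 546
1: -
2: 488
3: 321 -> 861
4: 574 -> 118 -> 484
5: -

3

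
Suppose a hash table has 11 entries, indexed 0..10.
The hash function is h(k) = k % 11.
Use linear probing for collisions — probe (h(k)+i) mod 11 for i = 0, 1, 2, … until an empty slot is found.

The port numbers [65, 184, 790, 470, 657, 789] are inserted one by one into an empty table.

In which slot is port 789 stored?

65 hashes to 10; slot 10 is free → place at 10.
184 hashes to 8; slot 8 is free → place at 8.
790 hashes to 9; slot 9 is free → place at 9.
470 hashes to 8; 8,9,10 taken → place at 0.
657 hashes to 8; 8,9,10,0 taken → place at 1.
789 hashes to 8; 8,9,10,0,1 taken → place at 2.
Table: [470, 657, 789, ., ., ., ., ., 184, 790, 65]

2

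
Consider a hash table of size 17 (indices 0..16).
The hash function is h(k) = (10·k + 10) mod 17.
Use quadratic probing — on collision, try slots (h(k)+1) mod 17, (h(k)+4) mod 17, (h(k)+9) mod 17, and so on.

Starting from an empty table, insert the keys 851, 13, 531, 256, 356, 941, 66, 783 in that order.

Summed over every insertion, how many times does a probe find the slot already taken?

6

851 hashes to 3; slot 3 is free => place at 3.
13 hashes to 4; slot 4 is free => place at 4.
531 hashes to 16; slot 16 is free => place at 16.
256 hashes to 3; 3,4 taken => place at 7.
356 hashes to 0; slot 0 is free => place at 0.
941 hashes to 2; slot 2 is free => place at 2.
66 hashes to 7; 7 taken => place at 8.
783 hashes to 3; 3,4,7 taken => place at 12.
Table: [356, ., 941, 851, 13, ., ., 256, 66, ., ., ., 783, ., ., ., 531]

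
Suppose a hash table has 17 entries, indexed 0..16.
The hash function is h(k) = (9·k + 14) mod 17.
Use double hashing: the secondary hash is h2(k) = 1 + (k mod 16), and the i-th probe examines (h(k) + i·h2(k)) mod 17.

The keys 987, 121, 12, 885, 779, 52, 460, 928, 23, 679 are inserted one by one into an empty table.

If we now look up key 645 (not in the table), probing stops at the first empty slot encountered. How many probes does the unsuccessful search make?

6

Insert 987: h=6, slot 6 empty -> index 6.
Insert 121: h=15, slot 15 empty -> index 15.
Insert 12: h=3, slot 3 empty -> index 3.
Insert 885: h=6, h2=6, slot 6 occupied -> index 12.
Insert 779: h=4, slot 4 empty -> index 4.
Insert 52: h=6, h2=5, slot 6 occupied -> index 11.
Insert 460: h=6, h2=13, slot 6 occupied -> index 2.
Insert 928: h=2, h2=1, slots 2,3,4 occupied -> index 5.
Insert 23: h=0, slot 0 empty -> index 0.
Insert 679: h=5, h2=8, slot 5 occupied -> index 13.
Table: [23, —, 460, 12, 779, 928, 987, —, —, —, —, 52, 885, 679, —, 121, —]
Lookup 645: h=5, h2=6, probe 5,11,0,6,12,1 → slot 1 empty, not found.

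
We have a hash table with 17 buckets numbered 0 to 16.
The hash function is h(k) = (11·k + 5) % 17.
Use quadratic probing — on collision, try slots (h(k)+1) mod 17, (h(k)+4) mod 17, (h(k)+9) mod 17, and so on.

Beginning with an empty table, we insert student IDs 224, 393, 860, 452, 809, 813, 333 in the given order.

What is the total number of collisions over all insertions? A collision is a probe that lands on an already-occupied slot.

6

Insert 224: h=4, slot 4 empty -> index 4.
Insert 393: h=10, slot 10 empty -> index 10.
Insert 860: h=13, slot 13 empty -> index 13.
Insert 452: h=13, slot 13 occupied -> index 14.
Insert 809: h=13, slots 13,14 occupied -> index 0.
Insert 813: h=6, slot 6 empty -> index 6.
Insert 333: h=13, slots 13,14,0 occupied -> index 5.
Table: [809, —, —, —, 224, 333, 813, —, —, —, 393, —, —, 860, 452, —, —]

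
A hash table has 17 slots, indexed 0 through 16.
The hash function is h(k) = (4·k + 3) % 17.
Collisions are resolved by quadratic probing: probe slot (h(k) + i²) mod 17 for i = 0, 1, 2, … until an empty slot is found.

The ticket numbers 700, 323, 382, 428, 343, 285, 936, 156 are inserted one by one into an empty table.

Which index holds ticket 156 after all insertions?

700 hashes to 15; slot 15 is free -> place at 15.
323 hashes to 3; slot 3 is free -> place at 3.
382 hashes to 1; slot 1 is free -> place at 1.
428 hashes to 15; 15 taken -> place at 16.
343 hashes to 15; 15,16 taken -> place at 2.
285 hashes to 4; slot 4 is free -> place at 4.
936 hashes to 7; slot 7 is free -> place at 7.
156 hashes to 15; 15,16,2,7 taken -> place at 14.
Table: [—, 382, 343, 323, 285, —, —, 936, —, —, —, —, —, —, 156, 700, 428]

14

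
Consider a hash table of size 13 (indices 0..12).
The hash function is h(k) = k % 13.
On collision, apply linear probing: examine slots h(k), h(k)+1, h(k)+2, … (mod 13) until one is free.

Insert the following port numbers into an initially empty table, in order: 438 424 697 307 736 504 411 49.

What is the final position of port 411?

438 hashes to 9; slot 9 is free -> place at 9.
424 hashes to 8; slot 8 is free -> place at 8.
697 hashes to 8; 8,9 taken -> place at 10.
307 hashes to 8; 8,9,10 taken -> place at 11.
736 hashes to 8; 8,9,10,11 taken -> place at 12.
504 hashes to 10; 10,11,12 taken -> place at 0.
411 hashes to 8; 8,9,10,11,12,0 taken -> place at 1.
49 hashes to 10; 10,11,12,0,1 taken -> place at 2.
Table: [504, 411, 49, ., ., ., ., ., 424, 438, 697, 307, 736]

1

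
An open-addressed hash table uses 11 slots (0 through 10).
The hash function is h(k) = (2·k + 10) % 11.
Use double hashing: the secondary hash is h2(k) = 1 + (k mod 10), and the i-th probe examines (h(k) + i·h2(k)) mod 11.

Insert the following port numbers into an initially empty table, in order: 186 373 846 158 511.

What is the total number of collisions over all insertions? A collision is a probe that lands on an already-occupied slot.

2

186: h=8 -> slot 8
373: h=8, h2=4, probe 8,1 -> slot 1
846: h=8, h2=7, probe 8,4 -> slot 4
158: h=7 -> slot 7
511: h=9 -> slot 9
Table: [—, 373, —, —, 846, —, —, 158, 186, 511, —]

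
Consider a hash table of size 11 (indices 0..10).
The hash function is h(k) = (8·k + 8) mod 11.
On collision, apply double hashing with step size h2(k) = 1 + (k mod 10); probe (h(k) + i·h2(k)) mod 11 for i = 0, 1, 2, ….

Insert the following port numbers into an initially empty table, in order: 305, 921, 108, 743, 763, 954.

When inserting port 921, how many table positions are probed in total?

2

305: h=6 -> slot 6
921: h=6, h2=2, probe 6,8 -> slot 8
108: h=3 -> slot 3
743: h=1 -> slot 1
763: h=7 -> slot 7
954: h=6, h2=5, probe 6,0 -> slot 0
Table: [954, 743, ., 108, ., ., 305, 763, 921, ., .]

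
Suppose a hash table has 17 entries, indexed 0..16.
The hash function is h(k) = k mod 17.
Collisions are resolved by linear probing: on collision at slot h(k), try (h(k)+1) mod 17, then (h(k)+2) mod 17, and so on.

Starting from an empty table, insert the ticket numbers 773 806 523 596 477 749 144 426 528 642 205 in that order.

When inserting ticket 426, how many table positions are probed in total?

4

773 hashes to 8; slot 8 is free => place at 8.
806 hashes to 7; slot 7 is free => place at 7.
523 hashes to 13; slot 13 is free => place at 13.
596 hashes to 1; slot 1 is free => place at 1.
477 hashes to 1; 1 taken => place at 2.
749 hashes to 1; 1,2 taken => place at 3.
144 hashes to 8; 8 taken => place at 9.
426 hashes to 1; 1,2,3 taken => place at 4.
528 hashes to 1; 1,2,3,4 taken => place at 5.
642 hashes to 13; 13 taken => place at 14.
205 hashes to 1; 1,2,3,4,5 taken => place at 6.
Table: [-, 596, 477, 749, 426, 528, 205, 806, 773, 144, -, -, -, 523, 642, -, -]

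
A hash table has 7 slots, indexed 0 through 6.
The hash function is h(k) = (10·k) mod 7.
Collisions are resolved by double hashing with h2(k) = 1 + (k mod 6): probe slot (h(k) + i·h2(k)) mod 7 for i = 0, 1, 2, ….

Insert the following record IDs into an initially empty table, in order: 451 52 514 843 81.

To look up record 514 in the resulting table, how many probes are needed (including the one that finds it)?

451 hashes to 2; slot 2 is free → place at 2.
52 hashes to 2, h2=5; 2 taken → place at 0.
514 hashes to 2, h2=5; 2,0 taken → place at 5.
843 hashes to 2, h2=4; 2 taken → place at 6.
81 hashes to 5, h2=4; 5,2,6 taken → place at 3.
Table: [52, -, 451, 81, -, 514, 843]
Lookup 514: h=2, h2=5, probe 2,0,5 → found at 5.

3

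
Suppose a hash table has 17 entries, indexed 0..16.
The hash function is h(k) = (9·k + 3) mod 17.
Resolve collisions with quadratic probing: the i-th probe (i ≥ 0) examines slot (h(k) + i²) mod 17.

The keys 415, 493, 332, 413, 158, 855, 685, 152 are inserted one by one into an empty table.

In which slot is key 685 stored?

415: h=15 => slot 15
493: h=3 => slot 3
332: h=16 => slot 16
413: h=14 => slot 14
158: h=14, probe 14,15,1 => slot 1
855: h=14, probe 14,15,1,6 => slot 6
685: h=14, probe 14,15,1,6,13 => slot 13
152: h=11 => slot 11
Table: [-, 158, -, 493, -, -, 855, -, -, -, -, 152, -, 685, 413, 415, 332]

13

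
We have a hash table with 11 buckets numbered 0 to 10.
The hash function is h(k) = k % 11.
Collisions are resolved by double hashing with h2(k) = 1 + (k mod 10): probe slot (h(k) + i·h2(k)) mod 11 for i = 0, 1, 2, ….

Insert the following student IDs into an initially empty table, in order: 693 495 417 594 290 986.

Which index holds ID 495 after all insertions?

6

693 hashes to 0; slot 0 is free → place at 0.
495 hashes to 0, h2=6; 0 taken → place at 6.
417 hashes to 10; slot 10 is free → place at 10.
594 hashes to 0, h2=5; 0 taken → place at 5.
290 hashes to 4; slot 4 is free → place at 4.
986 hashes to 7; slot 7 is free → place at 7.
Table: [693, ∅, ∅, ∅, 290, 594, 495, 986, ∅, ∅, 417]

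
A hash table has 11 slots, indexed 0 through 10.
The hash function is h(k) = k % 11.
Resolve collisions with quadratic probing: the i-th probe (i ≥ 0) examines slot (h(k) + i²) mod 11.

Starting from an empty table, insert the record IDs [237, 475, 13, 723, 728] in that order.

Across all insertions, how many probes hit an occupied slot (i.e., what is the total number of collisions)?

4

237 hashes to 6; slot 6 is free → place at 6.
475 hashes to 2; slot 2 is free → place at 2.
13 hashes to 2; 2 taken → place at 3.
723 hashes to 8; slot 8 is free → place at 8.
728 hashes to 2; 2,3,6 taken → place at 0.
Table: [728, _, 475, 13, _, _, 237, _, 723, _, _]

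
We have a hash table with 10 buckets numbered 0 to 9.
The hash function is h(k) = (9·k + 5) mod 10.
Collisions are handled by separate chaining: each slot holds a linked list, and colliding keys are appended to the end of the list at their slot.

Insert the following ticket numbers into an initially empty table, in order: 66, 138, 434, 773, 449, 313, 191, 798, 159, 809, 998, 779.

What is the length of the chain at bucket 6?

Insert 66: h=9, bucket 9 empty → new chain.
Insert 138: h=7, bucket 7 empty → new chain.
Insert 434: h=1, bucket 1 empty → new chain.
Insert 773: h=2, bucket 2 empty → new chain.
Insert 449: h=6, bucket 6 empty → new chain.
Insert 313: h=2, bucket 2 nonempty → append to chain.
Insert 191: h=4, bucket 4 empty → new chain.
Insert 798: h=7, bucket 7 nonempty → append to chain.
Insert 159: h=6, bucket 6 nonempty → append to chain.
Insert 809: h=6, bucket 6 nonempty → append to chain.
Insert 998: h=7, bucket 7 nonempty → append to chain.
Insert 779: h=6, bucket 6 nonempty → append to chain.
Final buckets:
0: _
1: 434
2: 773 -> 313
3: _
4: 191
5: _
6: 449 -> 159 -> 809 -> 779
7: 138 -> 798 -> 998
8: _
9: 66

4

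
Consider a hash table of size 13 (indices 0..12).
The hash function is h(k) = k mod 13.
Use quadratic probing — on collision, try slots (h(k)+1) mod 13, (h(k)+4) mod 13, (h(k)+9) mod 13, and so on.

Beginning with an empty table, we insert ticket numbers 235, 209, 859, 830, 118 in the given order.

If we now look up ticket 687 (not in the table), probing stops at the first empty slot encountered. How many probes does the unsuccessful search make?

235 hashes to 1; slot 1 is free → place at 1.
209 hashes to 1; 1 taken → place at 2.
859 hashes to 1; 1,2 taken → place at 5.
830 hashes to 11; slot 11 is free → place at 11.
118 hashes to 1; 1,2,5 taken → place at 10.
Table: [_, 235, 209, _, _, 859, _, _, _, _, 118, 830, _]
Lookup 687: h=11, probe 11,12 → slot 12 empty, not found.

2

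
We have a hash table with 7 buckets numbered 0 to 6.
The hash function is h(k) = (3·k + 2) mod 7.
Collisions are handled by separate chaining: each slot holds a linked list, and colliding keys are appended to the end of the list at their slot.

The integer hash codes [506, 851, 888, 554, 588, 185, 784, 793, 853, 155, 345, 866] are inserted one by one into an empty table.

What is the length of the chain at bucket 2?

Insert 506: h=1, bucket 1 empty → new chain.
Insert 851: h=0, bucket 0 empty → new chain.
Insert 888: h=6, bucket 6 empty → new chain.
Insert 554: h=5, bucket 5 empty → new chain.
Insert 588: h=2, bucket 2 empty → new chain.
Insert 185: h=4, bucket 4 empty → new chain.
Insert 784: h=2, bucket 2 nonempty → append to chain.
Insert 793: h=1, bucket 1 nonempty → append to chain.
Insert 853: h=6, bucket 6 nonempty → append to chain.
Insert 155: h=5, bucket 5 nonempty → append to chain.
Insert 345: h=1, bucket 1 nonempty → append to chain.
Insert 866: h=3, bucket 3 empty → new chain.
Final buckets:
0: 851
1: 506 -> 793 -> 345
2: 588 -> 784
3: 866
4: 185
5: 554 -> 155
6: 888 -> 853

2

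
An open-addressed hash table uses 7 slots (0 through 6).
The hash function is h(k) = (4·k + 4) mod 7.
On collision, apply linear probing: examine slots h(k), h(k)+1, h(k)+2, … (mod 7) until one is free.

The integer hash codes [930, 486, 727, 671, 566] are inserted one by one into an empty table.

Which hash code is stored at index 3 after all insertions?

Insert 930: h=0, slot 0 empty => index 0.
Insert 486: h=2, slot 2 empty => index 2.
Insert 727: h=0, slot 0 occupied => index 1.
Insert 671: h=0, slots 0,1,2 occupied => index 3.
Insert 566: h=0, slots 0,1,2,3 occupied => index 4.
Table: [930, 727, 486, 671, 566, -, -]

671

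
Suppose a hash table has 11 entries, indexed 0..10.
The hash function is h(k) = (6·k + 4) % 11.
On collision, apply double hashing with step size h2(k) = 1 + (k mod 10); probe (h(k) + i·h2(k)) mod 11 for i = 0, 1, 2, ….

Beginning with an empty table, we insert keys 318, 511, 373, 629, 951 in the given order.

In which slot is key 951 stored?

3

318 hashes to 9; slot 9 is free → place at 9.
511 hashes to 1; slot 1 is free → place at 1.
373 hashes to 9, h2=4; 9 taken → place at 2.
629 hashes to 5; slot 5 is free → place at 5.
951 hashes to 1, h2=2; 1 taken → place at 3.
Table: [-, 511, 373, 951, -, 629, -, -, -, 318, -]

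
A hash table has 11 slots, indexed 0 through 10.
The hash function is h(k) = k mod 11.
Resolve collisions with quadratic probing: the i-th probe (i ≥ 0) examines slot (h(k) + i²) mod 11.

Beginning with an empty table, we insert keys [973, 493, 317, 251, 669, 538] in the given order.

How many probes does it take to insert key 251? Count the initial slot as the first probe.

Insert 973: h=5, slot 5 empty -> index 5.
Insert 493: h=9, slot 9 empty -> index 9.
Insert 317: h=9, slot 9 occupied -> index 10.
Insert 251: h=9, slots 9,10 occupied -> index 2.
Insert 669: h=9, slots 9,10,2 occupied -> index 7.
Insert 538: h=10, slot 10 occupied -> index 0.
Table: [538, ., 251, ., ., 973, ., 669, ., 493, 317]

3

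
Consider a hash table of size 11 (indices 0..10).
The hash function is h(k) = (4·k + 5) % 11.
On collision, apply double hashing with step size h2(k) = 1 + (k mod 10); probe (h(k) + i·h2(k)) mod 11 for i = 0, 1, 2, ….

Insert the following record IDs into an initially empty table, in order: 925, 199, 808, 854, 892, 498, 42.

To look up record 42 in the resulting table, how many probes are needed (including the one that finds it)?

7

925 hashes to 9; slot 9 is free -> place at 9.
199 hashes to 9, h2=10; 9 taken -> place at 8.
808 hashes to 3; slot 3 is free -> place at 3.
854 hashes to 0; slot 0 is free -> place at 0.
892 hashes to 9, h2=3; 9 taken -> place at 1.
498 hashes to 6; slot 6 is free -> place at 6.
42 hashes to 8, h2=3; 8,0,3,6,9,1 taken -> place at 4.
Table: [854, 892, -, 808, 42, -, 498, -, 199, 925, -]
Lookup 42: h=8, h2=3, probe 8,0,3,6,9,1,4 → found at 4.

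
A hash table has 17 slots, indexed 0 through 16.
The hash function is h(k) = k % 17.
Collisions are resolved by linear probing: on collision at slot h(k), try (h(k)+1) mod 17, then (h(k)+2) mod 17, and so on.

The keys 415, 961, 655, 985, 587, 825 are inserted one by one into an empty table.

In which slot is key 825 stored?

Insert 415: h=7, slot 7 empty -> index 7.
Insert 961: h=9, slot 9 empty -> index 9.
Insert 655: h=9, slot 9 occupied -> index 10.
Insert 985: h=16, slot 16 empty -> index 16.
Insert 587: h=9, slots 9,10 occupied -> index 11.
Insert 825: h=9, slots 9,10,11 occupied -> index 12.
Table: [-, -, -, -, -, -, -, 415, -, 961, 655, 587, 825, -, -, -, 985]

12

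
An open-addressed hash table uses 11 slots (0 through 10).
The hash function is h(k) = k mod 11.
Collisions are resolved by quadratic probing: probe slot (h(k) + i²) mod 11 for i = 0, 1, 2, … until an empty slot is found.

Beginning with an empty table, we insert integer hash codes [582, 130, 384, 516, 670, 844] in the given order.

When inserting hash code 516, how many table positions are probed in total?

Insert 582: h=10, slot 10 empty -> index 10.
Insert 130: h=9, slot 9 empty -> index 9.
Insert 384: h=10, slot 10 occupied -> index 0.
Insert 516: h=10, slots 10,0 occupied -> index 3.
Insert 670: h=10, slots 10,0,3 occupied -> index 8.
Insert 844: h=8, slots 8,9 occupied -> index 1.
Table: [384, 844, ., 516, ., ., ., ., 670, 130, 582]

3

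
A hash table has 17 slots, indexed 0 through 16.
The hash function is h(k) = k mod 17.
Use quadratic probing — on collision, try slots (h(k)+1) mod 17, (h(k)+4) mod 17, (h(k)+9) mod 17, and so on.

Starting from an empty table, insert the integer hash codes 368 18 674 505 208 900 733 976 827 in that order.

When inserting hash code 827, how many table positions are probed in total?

368: h=11 -> slot 11
18: h=1 -> slot 1
674: h=11, probe 11,12 -> slot 12
505: h=12, probe 12,13 -> slot 13
208: h=4 -> slot 4
900: h=16 -> slot 16
733: h=2 -> slot 2
976: h=7 -> slot 7
827: h=11, probe 11,12,15 -> slot 15
Table: [-, 18, 733, -, 208, -, -, 976, -, -, -, 368, 674, 505, -, 827, 900]

3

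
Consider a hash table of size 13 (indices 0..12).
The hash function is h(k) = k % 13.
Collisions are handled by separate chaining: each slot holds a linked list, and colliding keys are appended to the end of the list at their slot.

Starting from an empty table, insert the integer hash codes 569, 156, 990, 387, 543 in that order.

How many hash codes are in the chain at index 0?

1

Insert 569: h=10, bucket 10 empty -> new chain.
Insert 156: h=0, bucket 0 empty -> new chain.
Insert 990: h=2, bucket 2 empty -> new chain.
Insert 387: h=10, bucket 10 nonempty -> append to chain.
Insert 543: h=10, bucket 10 nonempty -> append to chain.
Final buckets:
0: 156
1: ∅
2: 990
3: ∅
4: ∅
5: ∅
6: ∅
7: ∅
8: ∅
9: ∅
10: 569 -> 387 -> 543
11: ∅
12: ∅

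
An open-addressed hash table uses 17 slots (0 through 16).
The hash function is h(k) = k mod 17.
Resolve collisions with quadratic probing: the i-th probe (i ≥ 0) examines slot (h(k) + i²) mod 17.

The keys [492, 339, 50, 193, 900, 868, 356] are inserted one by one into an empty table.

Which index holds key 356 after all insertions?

Insert 492: h=16, slot 16 empty => index 16.
Insert 339: h=16, slot 16 occupied => index 0.
Insert 50: h=16, slots 16,0 occupied => index 3.
Insert 193: h=6, slot 6 empty => index 6.
Insert 900: h=16, slots 16,0,3 occupied => index 8.
Insert 868: h=1, slot 1 empty => index 1.
Insert 356: h=16, slots 16,0,3,8 occupied => index 15.
Table: [339, 868, _, 50, _, _, 193, _, 900, _, _, _, _, _, _, 356, 492]

15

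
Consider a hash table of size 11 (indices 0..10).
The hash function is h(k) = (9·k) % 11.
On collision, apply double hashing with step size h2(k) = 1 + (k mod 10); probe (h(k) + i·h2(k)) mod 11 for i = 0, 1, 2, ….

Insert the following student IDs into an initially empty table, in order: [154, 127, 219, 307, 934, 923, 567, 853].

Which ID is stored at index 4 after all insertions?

567

Insert 154: h=0, slot 0 empty → index 0.
Insert 127: h=10, slot 10 empty → index 10.
Insert 219: h=2, slot 2 empty → index 2.
Insert 307: h=2, h2=8, slots 2,10 occupied → index 7.
Insert 934: h=2, h2=5, slots 2,7 occupied → index 1.
Insert 923: h=2, h2=4, slot 2 occupied → index 6.
Insert 567: h=10, h2=8, slots 10,7 occupied → index 4.
Insert 853: h=10, h2=4, slot 10 occupied → index 3.
Table: [154, 934, 219, 853, 567, ∅, 923, 307, ∅, ∅, 127]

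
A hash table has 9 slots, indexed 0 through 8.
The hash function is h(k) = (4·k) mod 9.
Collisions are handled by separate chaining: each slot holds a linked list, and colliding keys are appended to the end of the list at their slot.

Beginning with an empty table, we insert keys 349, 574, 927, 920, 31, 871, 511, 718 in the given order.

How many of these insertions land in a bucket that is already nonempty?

4

349 → bucket 1
574 → bucket 1 (collision)
927 → bucket 0
920 → bucket 8
31 → bucket 7
871 → bucket 1 (collision)
511 → bucket 1 (collision)
718 → bucket 1 (collision)
Final buckets:
0: 927
1: 349 -> 574 -> 871 -> 511 -> 718
2: —
3: —
4: —
5: —
6: —
7: 31
8: 920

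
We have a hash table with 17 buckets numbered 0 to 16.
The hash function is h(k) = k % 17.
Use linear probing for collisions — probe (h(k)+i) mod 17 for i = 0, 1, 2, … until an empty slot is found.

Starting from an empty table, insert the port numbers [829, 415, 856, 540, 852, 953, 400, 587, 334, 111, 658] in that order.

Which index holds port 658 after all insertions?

15

829: h=13 => slot 13
415: h=7 => slot 7
856: h=6 => slot 6
540: h=13, probe 13,14 => slot 14
852: h=2 => slot 2
953: h=1 => slot 1
400: h=9 => slot 9
587: h=9, probe 9,10 => slot 10
334: h=11 => slot 11
111: h=9, probe 9,10,11,12 => slot 12
658: h=12, probe 12,13,14,15 => slot 15
Table: [-, 953, 852, -, -, -, 856, 415, -, 400, 587, 334, 111, 829, 540, 658, -]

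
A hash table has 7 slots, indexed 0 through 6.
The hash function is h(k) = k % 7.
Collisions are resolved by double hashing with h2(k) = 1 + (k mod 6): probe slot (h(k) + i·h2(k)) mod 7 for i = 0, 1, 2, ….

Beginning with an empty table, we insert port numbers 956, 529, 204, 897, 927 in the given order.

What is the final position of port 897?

5

956 hashes to 4; slot 4 is free → place at 4.
529 hashes to 4, h2=2; 4 taken → place at 6.
204 hashes to 1; slot 1 is free → place at 1.
897 hashes to 1, h2=4; 1 taken → place at 5.
927 hashes to 3; slot 3 is free → place at 3.
Table: [., 204, ., 927, 956, 897, 529]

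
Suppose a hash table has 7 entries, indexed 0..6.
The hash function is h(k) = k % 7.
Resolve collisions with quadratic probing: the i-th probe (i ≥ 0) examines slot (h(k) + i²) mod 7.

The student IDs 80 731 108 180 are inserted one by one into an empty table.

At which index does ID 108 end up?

80 hashes to 3; slot 3 is free => place at 3.
731 hashes to 3; 3 taken => place at 4.
108 hashes to 3; 3,4 taken => place at 0.
180 hashes to 5; slot 5 is free => place at 5.
Table: [108, _, _, 80, 731, 180, _]

0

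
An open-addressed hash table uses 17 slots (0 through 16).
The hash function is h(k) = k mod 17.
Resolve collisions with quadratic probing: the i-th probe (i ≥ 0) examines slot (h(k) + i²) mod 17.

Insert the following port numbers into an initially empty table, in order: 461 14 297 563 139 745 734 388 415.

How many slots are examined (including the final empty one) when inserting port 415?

461 hashes to 2; slot 2 is free → place at 2.
14 hashes to 14; slot 14 is free → place at 14.
297 hashes to 8; slot 8 is free → place at 8.
563 hashes to 2; 2 taken → place at 3.
139 hashes to 3; 3 taken → place at 4.
745 hashes to 14; 14 taken → place at 15.
734 hashes to 3; 3,4 taken → place at 7.
388 hashes to 14; 14,15 taken → place at 1.
415 hashes to 7; 7,8 taken → place at 11.
Table: [-, 388, 461, 563, 139, -, -, 734, 297, -, -, 415, -, -, 14, 745, -]

3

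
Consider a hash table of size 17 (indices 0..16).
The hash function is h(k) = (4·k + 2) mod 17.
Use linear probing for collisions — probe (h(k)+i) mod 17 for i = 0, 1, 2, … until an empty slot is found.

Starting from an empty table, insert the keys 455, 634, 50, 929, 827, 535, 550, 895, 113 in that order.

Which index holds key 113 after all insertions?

16

455: h=3 -> slot 3
634: h=5 -> slot 5
50: h=15 -> slot 15
929: h=12 -> slot 12
827: h=12, probe 12,13 -> slot 13
535: h=0 -> slot 0
550: h=9 -> slot 9
895: h=12, probe 12,13,14 -> slot 14
113: h=12, probe 12,13,14,15,16 -> slot 16
Table: [535, _, _, 455, _, 634, _, _, _, 550, _, _, 929, 827, 895, 50, 113]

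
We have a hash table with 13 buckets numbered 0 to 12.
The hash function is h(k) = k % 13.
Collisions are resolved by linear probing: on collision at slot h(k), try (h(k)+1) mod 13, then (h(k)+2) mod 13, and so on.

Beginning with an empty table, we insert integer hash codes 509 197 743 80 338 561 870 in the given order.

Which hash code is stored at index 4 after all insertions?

Insert 509: h=2, slot 2 empty → index 2.
Insert 197: h=2, slot 2 occupied → index 3.
Insert 743: h=2, slots 2,3 occupied → index 4.
Insert 80: h=2, slots 2,3,4 occupied → index 5.
Insert 338: h=0, slot 0 empty → index 0.
Insert 561: h=2, slots 2,3,4,5 occupied → index 6.
Insert 870: h=12, slot 12 empty → index 12.
Table: [338, -, 509, 197, 743, 80, 561, -, -, -, -, -, 870]

743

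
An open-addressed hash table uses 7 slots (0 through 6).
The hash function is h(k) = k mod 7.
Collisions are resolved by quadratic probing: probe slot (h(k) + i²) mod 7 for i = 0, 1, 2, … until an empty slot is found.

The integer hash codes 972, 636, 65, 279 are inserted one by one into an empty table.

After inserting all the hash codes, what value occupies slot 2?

972 hashes to 6; slot 6 is free -> place at 6.
636 hashes to 6; 6 taken -> place at 0.
65 hashes to 2; slot 2 is free -> place at 2.
279 hashes to 6; 6,0 taken -> place at 3.
Table: [636, _, 65, 279, _, _, 972]

65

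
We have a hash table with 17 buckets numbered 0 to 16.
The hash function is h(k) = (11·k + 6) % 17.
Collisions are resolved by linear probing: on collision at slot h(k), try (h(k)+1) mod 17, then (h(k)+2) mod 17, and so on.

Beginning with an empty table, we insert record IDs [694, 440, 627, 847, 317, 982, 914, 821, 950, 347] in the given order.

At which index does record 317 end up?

9

694 hashes to 7; slot 7 is free → place at 7.
440 hashes to 1; slot 1 is free → place at 1.
627 hashes to 1; 1 taken → place at 2.
847 hashes to 7; 7 taken → place at 8.
317 hashes to 8; 8 taken → place at 9.
982 hashes to 13; slot 13 is free → place at 13.
914 hashes to 13; 13 taken → place at 14.
821 hashes to 10; slot 10 is free → place at 10.
950 hashes to 1; 1,2 taken → place at 3.
347 hashes to 15; slot 15 is free → place at 15.
Table: [., 440, 627, 950, ., ., ., 694, 847, 317, 821, ., ., 982, 914, 347, .]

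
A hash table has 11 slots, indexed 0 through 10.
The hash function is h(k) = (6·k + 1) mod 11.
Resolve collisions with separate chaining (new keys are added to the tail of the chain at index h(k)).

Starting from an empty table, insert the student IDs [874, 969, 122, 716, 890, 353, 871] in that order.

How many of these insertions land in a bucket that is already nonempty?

874 → bucket 9
969 → bucket 7
122 → bucket 7 (collision)
716 → bucket 7 (collision)
890 → bucket 6
353 → bucket 7 (collision)
871 → bucket 2
Final buckets:
0: ∅
1: ∅
2: 871
3: ∅
4: ∅
5: ∅
6: 890
7: 969 -> 122 -> 716 -> 353
8: ∅
9: 874
10: ∅

3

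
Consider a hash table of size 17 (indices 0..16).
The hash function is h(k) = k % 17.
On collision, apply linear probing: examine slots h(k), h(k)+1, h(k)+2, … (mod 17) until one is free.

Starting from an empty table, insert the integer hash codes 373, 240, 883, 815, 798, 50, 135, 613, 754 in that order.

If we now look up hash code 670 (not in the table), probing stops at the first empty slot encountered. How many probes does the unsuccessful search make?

Insert 373: h=16, slot 16 empty -> index 16.
Insert 240: h=2, slot 2 empty -> index 2.
Insert 883: h=16, slot 16 occupied -> index 0.
Insert 815: h=16, slots 16,0 occupied -> index 1.
Insert 798: h=16, slots 16,0,1,2 occupied -> index 3.
Insert 50: h=16, slots 16,0,1,2,3 occupied -> index 4.
Insert 135: h=16, slots 16,0,1,2,3,4 occupied -> index 5.
Insert 613: h=1, slots 1,2,3,4,5 occupied -> index 6.
Insert 754: h=6, slot 6 occupied -> index 7.
Table: [883, 815, 240, 798, 50, 135, 613, 754, ., ., ., ., ., ., ., ., 373]
Lookup 670: h=7, probe 7,8 → slot 8 empty, not found.

2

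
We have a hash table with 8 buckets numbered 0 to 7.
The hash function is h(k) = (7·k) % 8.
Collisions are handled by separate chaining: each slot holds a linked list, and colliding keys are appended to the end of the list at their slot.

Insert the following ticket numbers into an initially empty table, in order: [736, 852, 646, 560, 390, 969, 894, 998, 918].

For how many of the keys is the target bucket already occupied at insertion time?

5

736 -> bucket 0
852 -> bucket 4
646 -> bucket 2
560 -> bucket 0 (collision)
390 -> bucket 2 (collision)
969 -> bucket 7
894 -> bucket 2 (collision)
998 -> bucket 2 (collision)
918 -> bucket 2 (collision)
Final buckets:
0: 736 -> 560
1: -
2: 646 -> 390 -> 894 -> 998 -> 918
3: -
4: 852
5: -
6: -
7: 969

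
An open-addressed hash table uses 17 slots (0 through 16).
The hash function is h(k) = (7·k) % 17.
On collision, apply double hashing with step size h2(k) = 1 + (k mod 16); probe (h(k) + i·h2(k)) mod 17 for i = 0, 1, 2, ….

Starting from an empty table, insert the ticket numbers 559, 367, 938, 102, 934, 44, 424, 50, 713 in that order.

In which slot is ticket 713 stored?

6

559: h=3 → slot 3
367: h=2 → slot 2
938: h=4 → slot 4
102: h=0 → slot 0
934: h=10 → slot 10
44: h=2, h2=13, probe 2,15 → slot 15
424: h=10, h2=9, probe 10,2,11 → slot 11
50: h=10, h2=3, probe 10,13 → slot 13
713: h=10, h2=10, probe 10,3,13,6 → slot 6
Table: [102, ., 367, 559, 938, ., 713, ., ., ., 934, 424, ., 50, ., 44, .]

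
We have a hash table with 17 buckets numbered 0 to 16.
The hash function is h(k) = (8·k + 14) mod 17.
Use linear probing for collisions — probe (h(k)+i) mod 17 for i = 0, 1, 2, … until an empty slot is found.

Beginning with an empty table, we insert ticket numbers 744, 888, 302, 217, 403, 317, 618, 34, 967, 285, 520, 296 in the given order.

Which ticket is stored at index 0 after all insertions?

302

744 hashes to 16; slot 16 is free → place at 16.
888 hashes to 12; slot 12 is free → place at 12.
302 hashes to 16; 16 taken → place at 0.
217 hashes to 16; 16,0 taken → place at 1.
403 hashes to 8; slot 8 is free → place at 8.
317 hashes to 0; 0,1 taken → place at 2.
618 hashes to 11; slot 11 is free → place at 11.
34 hashes to 14; slot 14 is free → place at 14.
967 hashes to 15; slot 15 is free → place at 15.
285 hashes to 16; 16,0,1,2 taken → place at 3.
520 hashes to 9; slot 9 is free → place at 9.
296 hashes to 2; 2,3 taken → place at 4.
Table: [302, 217, 317, 285, 296, ∅, ∅, ∅, 403, 520, ∅, 618, 888, ∅, 34, 967, 744]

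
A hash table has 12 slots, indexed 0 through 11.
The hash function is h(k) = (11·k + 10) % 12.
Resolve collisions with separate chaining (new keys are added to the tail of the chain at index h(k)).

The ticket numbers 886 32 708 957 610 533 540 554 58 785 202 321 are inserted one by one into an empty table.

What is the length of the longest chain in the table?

4

Insert 886: h=0, bucket 0 empty -> new chain.
Insert 32: h=2, bucket 2 empty -> new chain.
Insert 708: h=10, bucket 10 empty -> new chain.
Insert 957: h=1, bucket 1 empty -> new chain.
Insert 610: h=0, bucket 0 nonempty -> append to chain.
Insert 533: h=5, bucket 5 empty -> new chain.
Insert 540: h=10, bucket 10 nonempty -> append to chain.
Insert 554: h=8, bucket 8 empty -> new chain.
Insert 58: h=0, bucket 0 nonempty -> append to chain.
Insert 785: h=5, bucket 5 nonempty -> append to chain.
Insert 202: h=0, bucket 0 nonempty -> append to chain.
Insert 321: h=1, bucket 1 nonempty -> append to chain.
Final buckets:
0: 886 -> 610 -> 58 -> 202
1: 957 -> 321
2: 32
3: -
4: -
5: 533 -> 785
6: -
7: -
8: 554
9: -
10: 708 -> 540
11: -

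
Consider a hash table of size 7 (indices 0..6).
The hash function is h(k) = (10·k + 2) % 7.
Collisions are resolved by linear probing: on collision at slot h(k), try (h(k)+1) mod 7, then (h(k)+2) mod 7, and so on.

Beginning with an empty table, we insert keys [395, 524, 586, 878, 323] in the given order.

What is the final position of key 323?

395: h=4 → slot 4
524: h=6 → slot 6
586: h=3 → slot 3
878: h=4, probe 4,5 → slot 5
323: h=5, probe 5,6,0 → slot 0
Table: [323, -, -, 586, 395, 878, 524]

0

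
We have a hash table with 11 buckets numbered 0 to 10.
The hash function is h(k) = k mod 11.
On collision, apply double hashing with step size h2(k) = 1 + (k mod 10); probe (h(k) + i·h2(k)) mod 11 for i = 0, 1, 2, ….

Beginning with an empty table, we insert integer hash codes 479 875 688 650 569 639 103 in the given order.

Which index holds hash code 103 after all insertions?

479 hashes to 6; slot 6 is free → place at 6.
875 hashes to 6, h2=6; 6 taken → place at 1.
688 hashes to 6, h2=9; 6 taken → place at 4.
650 hashes to 1, h2=1; 1 taken → place at 2.
569 hashes to 8; slot 8 is free → place at 8.
639 hashes to 1, h2=10; 1 taken → place at 0.
103 hashes to 4, h2=4; 4,8,1 taken → place at 5.
Table: [639, 875, 650, ., 688, 103, 479, ., 569, ., .]

5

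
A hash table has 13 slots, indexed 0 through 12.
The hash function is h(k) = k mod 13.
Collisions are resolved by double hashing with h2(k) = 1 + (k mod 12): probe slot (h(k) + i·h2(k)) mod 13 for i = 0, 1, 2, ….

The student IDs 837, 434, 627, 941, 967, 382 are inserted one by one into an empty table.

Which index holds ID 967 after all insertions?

0

837: h=5 => slot 5
434: h=5, h2=3, probe 5,8 => slot 8
627: h=3 => slot 3
941: h=5, h2=6, probe 5,11 => slot 11
967: h=5, h2=8, probe 5,0 => slot 0
382: h=5, h2=11, probe 5,3,1 => slot 1
Table: [967, 382, -, 627, -, 837, -, -, 434, -, -, 941, -]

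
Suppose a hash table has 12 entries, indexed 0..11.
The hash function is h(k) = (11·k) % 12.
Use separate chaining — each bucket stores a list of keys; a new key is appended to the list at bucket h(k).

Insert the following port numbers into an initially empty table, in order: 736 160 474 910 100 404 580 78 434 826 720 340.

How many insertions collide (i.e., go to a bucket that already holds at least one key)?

736 → bucket 8
160 → bucket 8 (collision)
474 → bucket 6
910 → bucket 2
100 → bucket 8 (collision)
404 → bucket 4
580 → bucket 8 (collision)
78 → bucket 6 (collision)
434 → bucket 10
826 → bucket 2 (collision)
720 → bucket 0
340 → bucket 8 (collision)
Final buckets:
0: 720
1: -
2: 910 -> 826
3: -
4: 404
5: -
6: 474 -> 78
7: -
8: 736 -> 160 -> 100 -> 580 -> 340
9: -
10: 434
11: -

6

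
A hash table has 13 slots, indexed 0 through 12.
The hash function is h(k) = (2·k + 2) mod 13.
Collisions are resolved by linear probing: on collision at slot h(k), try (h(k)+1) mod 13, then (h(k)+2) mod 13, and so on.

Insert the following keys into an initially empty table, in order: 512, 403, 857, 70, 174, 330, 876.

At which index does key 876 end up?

5

512 hashes to 12; slot 12 is free → place at 12.
403 hashes to 2; slot 2 is free → place at 2.
857 hashes to 0; slot 0 is free → place at 0.
70 hashes to 12; 12,0 taken → place at 1.
174 hashes to 12; 12,0,1,2 taken → place at 3.
330 hashes to 12; 12,0,1,2,3 taken → place at 4.
876 hashes to 12; 12,0,1,2,3,4 taken → place at 5.
Table: [857, 70, 403, 174, 330, 876, ., ., ., ., ., ., 512]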